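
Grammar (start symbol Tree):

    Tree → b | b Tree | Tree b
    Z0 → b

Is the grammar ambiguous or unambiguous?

Ambiguous

Witness: b b

Derivation 1: Tree ⇒ b Tree ⇒ b b
Derivation 2: Tree ⇒ Tree b ⇒ b b

Two distinct leftmost derivations for the same string.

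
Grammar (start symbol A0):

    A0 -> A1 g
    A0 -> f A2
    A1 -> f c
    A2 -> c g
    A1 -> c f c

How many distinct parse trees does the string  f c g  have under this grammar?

2

Parse trees for f c g:
  [A0 [A1 f c] g]
  [A0 f [A2 c g]]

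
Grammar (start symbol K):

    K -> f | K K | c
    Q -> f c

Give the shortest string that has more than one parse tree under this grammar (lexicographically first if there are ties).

length 1: no string has ≥2 trees
length 2: no string has ≥2 trees
length 3: c c c has 2 parse trees

Two derivations of c c c:
  K ⇒ K K ⇒ K K K ⇒ c K K ⇒ c c K ⇒ c c c
  K ⇒ K K ⇒ c K ⇒ c K K ⇒ c c K ⇒ c c c

c c c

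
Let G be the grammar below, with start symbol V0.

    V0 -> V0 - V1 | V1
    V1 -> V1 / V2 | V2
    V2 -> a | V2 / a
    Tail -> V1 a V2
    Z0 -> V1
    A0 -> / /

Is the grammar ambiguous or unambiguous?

Ambiguous

Witness: a / a

Derivation 1: V0 ⇒ V1 ⇒ V1 / V2 ⇒ V2 / V2 ⇒ a / V2 ⇒ a / a
Derivation 2: V0 ⇒ V1 ⇒ V2 ⇒ V2 / a ⇒ a / a

Two distinct leftmost derivations for the same string.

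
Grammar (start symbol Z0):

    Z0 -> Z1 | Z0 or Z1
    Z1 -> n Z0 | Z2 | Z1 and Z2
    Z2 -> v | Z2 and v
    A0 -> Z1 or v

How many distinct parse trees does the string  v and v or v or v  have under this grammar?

Parse trees for v and v or v or v:
  [Z0 [Z0 [Z0 [Z1 [Z2 [Z2 v] and v]]] or [Z1 [Z2 v]]] or [Z1 [Z2 v]]]
  [Z0 [Z0 [Z0 [Z1 [Z1 [Z2 v]] and [Z2 v]]] or [Z1 [Z2 v]]] or [Z1 [Z2 v]]]

2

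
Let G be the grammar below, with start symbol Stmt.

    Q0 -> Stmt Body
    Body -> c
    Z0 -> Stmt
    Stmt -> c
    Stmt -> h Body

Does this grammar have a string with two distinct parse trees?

Only Stmt, Body are reachable from Stmt; ignoring the rest: Restricted to the reachable nonterminals, every rule has the form A → t or A → t B, and no two rules for the same A share a first terminal. The grammar encodes a DFA — one run per string.

Unambiguous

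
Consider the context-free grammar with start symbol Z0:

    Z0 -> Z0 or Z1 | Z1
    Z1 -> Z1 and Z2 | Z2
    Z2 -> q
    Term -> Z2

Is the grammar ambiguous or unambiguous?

(Term is unreachable from Z0, so its rules don't affect L(Z0).) Z0 → Z0 or Z1 | Z1  ;  Z1 → Z1 and Z2 | Z2  — a left-associative chain with Z2 at the bottom. Each string factors uniquely by precedence.

Unambiguous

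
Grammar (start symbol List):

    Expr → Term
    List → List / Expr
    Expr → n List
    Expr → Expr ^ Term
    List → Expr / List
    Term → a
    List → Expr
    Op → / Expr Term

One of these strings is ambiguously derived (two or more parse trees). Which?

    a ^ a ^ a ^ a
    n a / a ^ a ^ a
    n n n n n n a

a ^ a ^ a ^ a: 1 tree
n a / a ^ a ^ a: 8 trees
n n n n n n a: 1 tree

n a / a ^ a ^ a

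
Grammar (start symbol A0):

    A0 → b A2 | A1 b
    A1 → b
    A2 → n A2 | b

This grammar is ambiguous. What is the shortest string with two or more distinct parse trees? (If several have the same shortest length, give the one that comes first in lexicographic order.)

length 2: b b has 2 parse trees

Two derivations of b b:
  A0 ⇒ b A2 ⇒ b b
  A0 ⇒ A1 b ⇒ b b

b b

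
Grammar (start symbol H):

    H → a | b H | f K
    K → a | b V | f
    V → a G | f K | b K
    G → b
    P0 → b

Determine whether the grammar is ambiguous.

Only H, K, V, G are reachable from H; ignoring the rest: Each reachable nonterminal has at most one production per leading terminal, and all productions are right-linear; the derivation is determined token-by-token.

Unambiguous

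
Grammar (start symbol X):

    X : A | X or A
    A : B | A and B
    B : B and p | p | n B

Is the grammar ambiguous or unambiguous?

Ambiguous

Witness: p and p

Derivation 1: X ⇒ A ⇒ B ⇒ B and p ⇒ p and p
Derivation 2: X ⇒ A ⇒ A and B ⇒ B and B ⇒ p and B ⇒ p and p

Two distinct leftmost derivations for the same string.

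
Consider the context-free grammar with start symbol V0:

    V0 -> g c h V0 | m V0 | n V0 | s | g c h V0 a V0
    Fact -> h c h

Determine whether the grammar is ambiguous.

Ambiguous

Witness: g c h g c h s a s

Derivation 1: V0 ⇒ g c h V0 ⇒ g c h g c h V0 a V0 ⇒ g c h g c h s a V0 ⇒ g c h g c h s a s
Derivation 2: V0 ⇒ g c h V0 a V0 ⇒ g c h g c h V0 a V0 ⇒ g c h g c h s a V0 ⇒ g c h g c h s a s

Two distinct leftmost derivations for the same string.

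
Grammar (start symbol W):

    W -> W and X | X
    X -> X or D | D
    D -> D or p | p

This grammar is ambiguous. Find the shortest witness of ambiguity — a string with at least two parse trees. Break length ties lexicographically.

length 1: no string has ≥2 trees
length 3: p or p has 2 parse trees

Two derivations of p or p:
  W ⇒ X ⇒ X or D ⇒ D or D ⇒ p or D ⇒ p or p
  W ⇒ X ⇒ D ⇒ D or p ⇒ p or p

p or p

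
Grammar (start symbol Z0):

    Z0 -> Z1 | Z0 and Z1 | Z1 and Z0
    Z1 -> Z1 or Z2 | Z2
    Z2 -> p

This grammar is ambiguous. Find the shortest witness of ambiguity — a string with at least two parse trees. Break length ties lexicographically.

p and p

length 1: no string has ≥2 trees
length 3: p and p has 2 parse trees

Two derivations of p and p:
  Z0 ⇒ Z0 and Z1 ⇒ Z1 and Z1 ⇒ Z2 and Z1 ⇒ p and Z1 ⇒ p and Z2 ⇒ p and p
  Z0 ⇒ Z1 and Z0 ⇒ Z2 and Z0 ⇒ p and Z0 ⇒ p and Z1 ⇒ p and Z2 ⇒ p and p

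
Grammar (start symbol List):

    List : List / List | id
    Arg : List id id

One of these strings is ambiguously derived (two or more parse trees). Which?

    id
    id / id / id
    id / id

id / id / id

id: 1 tree
id / id / id: 2 trees
id / id: 1 tree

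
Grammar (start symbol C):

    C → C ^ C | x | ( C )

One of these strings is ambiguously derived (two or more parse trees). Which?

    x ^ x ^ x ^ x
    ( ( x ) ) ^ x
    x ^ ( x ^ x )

x ^ x ^ x ^ x

x ^ x ^ x ^ x: 5 trees
( ( x ) ) ^ x: 1 tree
x ^ ( x ^ x ): 1 tree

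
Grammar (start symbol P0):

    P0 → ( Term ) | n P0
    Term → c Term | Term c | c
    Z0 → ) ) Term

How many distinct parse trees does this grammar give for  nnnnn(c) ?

1

Parse trees for nnnnn(c):
  [P0 n [P0 n [P0 n [P0 n [P0 n [P0 ( [Term c] )]]]]]]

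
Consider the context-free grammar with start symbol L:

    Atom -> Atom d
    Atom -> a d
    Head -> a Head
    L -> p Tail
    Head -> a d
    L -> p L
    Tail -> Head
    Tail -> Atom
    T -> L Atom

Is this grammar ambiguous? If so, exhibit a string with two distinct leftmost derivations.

Ambiguous

Witness: p a d

Derivation 1: L ⇒ p Tail ⇒ p Head ⇒ p a d
Derivation 2: L ⇒ p Tail ⇒ p Atom ⇒ p a d

Two distinct leftmost derivations for the same string.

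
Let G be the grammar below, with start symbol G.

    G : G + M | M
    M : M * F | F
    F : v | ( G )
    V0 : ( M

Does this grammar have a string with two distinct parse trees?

Unambiguous

Only G, M, F are reachable from G; ignoring the rest: The grammar is stratified — G handles '+' (left-recursive), M handles '*', F atoms. Each operator has a fixed associativity and precedence level, so every string has one parse.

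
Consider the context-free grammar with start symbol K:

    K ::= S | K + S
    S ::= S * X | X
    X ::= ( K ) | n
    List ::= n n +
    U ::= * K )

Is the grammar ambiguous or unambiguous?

(List, U are unreachable from K, so their rules don't affect L(K).) The grammar is stratified — K handles '+' (left-recursive), S handles '*', X atoms. Each operator has a fixed associativity and precedence level, so every string has one parse.

Unambiguous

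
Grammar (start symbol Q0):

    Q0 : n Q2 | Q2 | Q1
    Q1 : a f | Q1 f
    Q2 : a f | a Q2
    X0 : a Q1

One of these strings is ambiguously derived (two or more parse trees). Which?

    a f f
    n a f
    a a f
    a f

a f

a f f: 1 tree
n a f: 1 tree
a a f: 1 tree
a f: 2 trees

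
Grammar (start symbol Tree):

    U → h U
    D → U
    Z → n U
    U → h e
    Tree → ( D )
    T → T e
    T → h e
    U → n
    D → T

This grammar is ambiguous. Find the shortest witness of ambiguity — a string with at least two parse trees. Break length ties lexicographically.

( h e )

length 3: no string has ≥2 trees
length 4: ( h e ) has 2 parse trees

Two derivations of ( h e ):
  Tree ⇒ ( D ) ⇒ ( U ) ⇒ ( h e )
  Tree ⇒ ( D ) ⇒ ( T ) ⇒ ( h e )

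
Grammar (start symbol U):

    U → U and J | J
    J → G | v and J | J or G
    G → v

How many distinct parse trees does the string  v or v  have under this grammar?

Parse trees for v or v:
  [U [J [J [G v]] or [G v]]]

1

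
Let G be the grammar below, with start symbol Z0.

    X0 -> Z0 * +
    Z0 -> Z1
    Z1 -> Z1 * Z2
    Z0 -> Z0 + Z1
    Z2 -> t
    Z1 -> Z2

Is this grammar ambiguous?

(X0 is unreachable from Z0, so its rules don't affect L(Z0).) Z0 → Z0 + Z1 | Z1  ;  Z1 → Z1 * Z2 | Z2  — a left-associative chain with Z2 at the bottom. Each string factors uniquely by precedence.

Unambiguous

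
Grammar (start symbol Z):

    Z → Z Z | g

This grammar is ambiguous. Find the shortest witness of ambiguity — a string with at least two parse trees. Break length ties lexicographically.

length 1: no string has ≥2 trees
length 2: no string has ≥2 trees
length 3: g g g has 2 parse trees

Two derivations of g g g:
  Z ⇒ Z Z ⇒ Z Z Z ⇒ g Z Z ⇒ g g Z ⇒ g g g
  Z ⇒ Z Z ⇒ g Z ⇒ g Z Z ⇒ g g Z ⇒ g g g

g g g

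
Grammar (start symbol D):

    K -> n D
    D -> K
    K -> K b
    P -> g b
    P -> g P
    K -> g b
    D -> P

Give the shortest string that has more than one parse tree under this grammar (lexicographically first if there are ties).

length 2: g b has 2 parse trees

Two derivations of g b:
  D ⇒ K ⇒ g b
  D ⇒ P ⇒ g b

g b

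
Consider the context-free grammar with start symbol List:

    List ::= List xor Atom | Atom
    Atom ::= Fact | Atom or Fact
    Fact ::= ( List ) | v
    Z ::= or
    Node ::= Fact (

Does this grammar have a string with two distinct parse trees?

Only List, Atom, Fact are reachable from List; ignoring the rest: List → List xor Atom | Atom  ;  Atom → Atom or Fact | Fact  — a left-associative chain with Fact at the bottom. Each string factors uniquely by precedence.

Unambiguous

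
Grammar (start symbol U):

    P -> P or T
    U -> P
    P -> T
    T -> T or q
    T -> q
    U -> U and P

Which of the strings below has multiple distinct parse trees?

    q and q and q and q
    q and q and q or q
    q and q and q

q and q and q and q: 1 tree
q and q and q or q: 2 trees
q and q and q: 1 tree

q and q and q or q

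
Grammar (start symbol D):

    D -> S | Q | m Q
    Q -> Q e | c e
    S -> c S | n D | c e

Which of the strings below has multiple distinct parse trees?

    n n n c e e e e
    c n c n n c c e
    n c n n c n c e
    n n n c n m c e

n c n n c n c e

n n n c e e e e: 1 tree
c n c n n c c e: 1 tree
n c n n c n c e: 2 trees
n n n c n m c e: 1 tree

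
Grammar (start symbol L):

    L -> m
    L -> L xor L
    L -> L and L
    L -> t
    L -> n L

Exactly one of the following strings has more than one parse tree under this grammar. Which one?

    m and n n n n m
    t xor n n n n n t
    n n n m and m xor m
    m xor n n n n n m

n n n m and m xor m

m and n n n n m: 1 tree
t xor n n n n n t: 1 tree
n n n m and m xor m: 14 trees
m xor n n n n n m: 1 tree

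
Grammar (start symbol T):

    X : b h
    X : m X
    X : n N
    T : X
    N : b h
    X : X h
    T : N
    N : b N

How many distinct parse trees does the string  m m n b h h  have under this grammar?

Parse trees for m m n b h h:
  [T [X m [X m [X [X n [N b h]] h]]]]
  [T [X m [X [X m [X n [N b h]]] h]]]
  [T [X [X m [X m [X n [N b h]]]] h]]

3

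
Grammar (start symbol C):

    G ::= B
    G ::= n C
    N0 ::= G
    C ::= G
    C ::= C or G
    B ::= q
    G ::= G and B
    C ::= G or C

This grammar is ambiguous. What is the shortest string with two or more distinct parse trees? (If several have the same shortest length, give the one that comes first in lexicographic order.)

length 1: no string has ≥2 trees
length 2: no string has ≥2 trees
length 3: q or q has 2 parse trees

Two derivations of q or q:
  C ⇒ C or G ⇒ G or G ⇒ B or G ⇒ q or G ⇒ q or B ⇒ q or q
  C ⇒ G or C ⇒ B or C ⇒ q or C ⇒ q or G ⇒ q or B ⇒ q or q

q or q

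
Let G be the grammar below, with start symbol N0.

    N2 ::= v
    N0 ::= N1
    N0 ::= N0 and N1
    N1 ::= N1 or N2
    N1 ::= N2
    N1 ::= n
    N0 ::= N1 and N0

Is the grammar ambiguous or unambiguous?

Witness: n and n

Derivation 1: N0 ⇒ N0 and N1 ⇒ N1 and N1 ⇒ n and N1 ⇒ n and n
Derivation 2: N0 ⇒ N1 and N0 ⇒ n and N0 ⇒ n and N1 ⇒ n and n

Two distinct leftmost derivations for the same string.

Ambiguous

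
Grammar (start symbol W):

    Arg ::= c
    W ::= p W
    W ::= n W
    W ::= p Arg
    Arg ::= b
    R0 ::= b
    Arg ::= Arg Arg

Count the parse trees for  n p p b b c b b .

14

Parse trees for n p p b b c b b (showing first 6 of 14):
  [W n [W p [W p [Arg [Arg b] [Arg [Arg b] [Arg [Arg c] [Arg [Arg b] [Arg b]]]]]]]]
  [W n [W p [W p [Arg [Arg b] [Arg [Arg b] [Arg [Arg [Arg c] [Arg b]] [Arg b]]]]]]]
  [W n [W p [W p [Arg [Arg b] [Arg [Arg [Arg b] [Arg c]] [Arg [Arg b] [Arg b]]]]]]]
  [W n [W p [W p [Arg [Arg b] [Arg [Arg [Arg b] [Arg [Arg c] [Arg b]]] [Arg b]]]]]]
  [W n [W p [W p [Arg [Arg b] [Arg [Arg [Arg [Arg b] [Arg c]] [Arg b]] [Arg b]]]]]]
  [W n [W p [W p [Arg [Arg [Arg b] [Arg b]] [Arg [Arg c] [Arg [Arg b] [Arg b]]]]]]]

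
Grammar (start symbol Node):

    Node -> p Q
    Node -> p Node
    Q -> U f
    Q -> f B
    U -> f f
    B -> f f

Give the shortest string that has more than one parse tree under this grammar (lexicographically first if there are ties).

length 4: p f f f has 2 parse trees

Two derivations of p f f f:
  Node ⇒ p Q ⇒ p U f ⇒ p f f f
  Node ⇒ p Q ⇒ p f B ⇒ p f f f

p f f f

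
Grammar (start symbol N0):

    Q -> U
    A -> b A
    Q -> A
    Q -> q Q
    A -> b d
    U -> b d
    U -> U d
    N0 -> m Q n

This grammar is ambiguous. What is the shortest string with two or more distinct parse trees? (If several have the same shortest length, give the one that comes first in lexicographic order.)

length 4: m b d n has 2 parse trees

Two derivations of m b d n:
  N0 ⇒ m Q n ⇒ m U n ⇒ m b d n
  N0 ⇒ m Q n ⇒ m A n ⇒ m b d n

m b d n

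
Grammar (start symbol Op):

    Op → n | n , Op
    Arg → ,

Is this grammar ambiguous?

Unambiguous

Only Op is reachable from Op; ignoring the rest: Right-recursive list with a separator: after each atom, whether the separator follows determines the rule. One parse per string.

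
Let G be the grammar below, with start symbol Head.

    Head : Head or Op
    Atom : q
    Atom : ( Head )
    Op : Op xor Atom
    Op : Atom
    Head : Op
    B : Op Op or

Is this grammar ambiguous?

Unambiguous

Only Head, Op, Atom are reachable from Head; ignoring the rest: Head → Head or Op | Op  ;  Op → Op xor Atom | Atom  — a left-associative chain with Atom at the bottom. Each string factors uniquely by precedence.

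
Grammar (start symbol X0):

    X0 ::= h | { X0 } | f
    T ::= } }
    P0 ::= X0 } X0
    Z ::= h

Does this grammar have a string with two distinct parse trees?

Only X0 is reachable from X0; ignoring the rest: Each string is a nest of matched brackets around a single atom. An opening bracket forces the recursive rule; an atom forces the base rule.

Unambiguous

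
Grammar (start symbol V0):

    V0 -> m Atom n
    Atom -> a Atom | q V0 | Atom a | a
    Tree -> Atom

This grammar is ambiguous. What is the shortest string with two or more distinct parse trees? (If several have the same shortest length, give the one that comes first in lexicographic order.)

length 3: no string has ≥2 trees
length 4: m a a n has 2 parse trees

Two derivations of m a a n:
  V0 ⇒ m Atom n ⇒ m a Atom n ⇒ m a a n
  V0 ⇒ m Atom n ⇒ m Atom a n ⇒ m a a n

m a a n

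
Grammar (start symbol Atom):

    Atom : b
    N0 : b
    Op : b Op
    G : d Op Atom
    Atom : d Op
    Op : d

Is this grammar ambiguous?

Unambiguous

(G, N0 are unreachable from Atom, so their rules don't affect L(Atom).) Each reachable nonterminal has at most one production per leading terminal, and all productions are right-linear; the derivation is determined token-by-token.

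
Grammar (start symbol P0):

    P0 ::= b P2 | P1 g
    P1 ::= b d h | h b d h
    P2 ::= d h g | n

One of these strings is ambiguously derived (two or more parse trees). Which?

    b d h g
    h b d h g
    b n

b d h g: 2 trees
h b d h g: 1 tree
b n: 1 tree

b d h g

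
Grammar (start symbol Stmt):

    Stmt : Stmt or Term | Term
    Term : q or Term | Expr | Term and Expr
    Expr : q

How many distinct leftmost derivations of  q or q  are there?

Parse trees for q or q:
  [Stmt [Stmt [Term [Expr q]]] or [Term [Expr q]]]
  [Stmt [Term q or [Term [Expr q]]]]

2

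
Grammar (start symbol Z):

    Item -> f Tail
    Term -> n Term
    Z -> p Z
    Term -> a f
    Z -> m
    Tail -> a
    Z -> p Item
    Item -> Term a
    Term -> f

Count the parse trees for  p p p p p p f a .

2

Parse trees for p p p p p p f a:
  [Z p [Z p [Z p [Z p [Z p [Z p [Item f [Tail a]]]]]]]]
  [Z p [Z p [Z p [Z p [Z p [Z p [Item [Term f] a]]]]]]]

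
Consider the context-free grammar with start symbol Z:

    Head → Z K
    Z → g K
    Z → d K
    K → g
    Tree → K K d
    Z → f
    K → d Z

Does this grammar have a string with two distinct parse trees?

Unambiguous

Only Z, K are reachable from Z; ignoring the rest: The reachable rules are right-linear with at most one rule per (nonterminal, next-terminal) pair. Each input token forces the next rule, so parsing is deterministic.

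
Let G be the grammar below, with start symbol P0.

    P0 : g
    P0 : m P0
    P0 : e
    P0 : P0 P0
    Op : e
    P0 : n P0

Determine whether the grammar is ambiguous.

Witness: e e e

Derivation 1: P0 ⇒ P0 P0 ⇒ e P0 ⇒ e P0 P0 ⇒ e e P0 ⇒ e e e
Derivation 2: P0 ⇒ P0 P0 ⇒ P0 P0 P0 ⇒ e P0 P0 ⇒ e e P0 ⇒ e e e

Two distinct leftmost derivations for the same string.

Ambiguous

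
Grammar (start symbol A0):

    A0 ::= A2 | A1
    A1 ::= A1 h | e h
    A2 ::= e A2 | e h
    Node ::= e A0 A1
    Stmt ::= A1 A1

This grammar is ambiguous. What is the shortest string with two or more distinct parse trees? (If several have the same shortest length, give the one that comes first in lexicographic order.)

e h

length 2: e h has 2 parse trees

Two derivations of e h:
  A0 ⇒ A2 ⇒ e h
  A0 ⇒ A1 ⇒ e h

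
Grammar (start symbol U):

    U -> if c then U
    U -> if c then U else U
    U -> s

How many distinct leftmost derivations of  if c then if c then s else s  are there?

2

Parse trees for if c then if c then s else s:
  [U if c then [U if c then [U s] else [U s]]]
  [U if c then [U if c then [U s]] else [U s]]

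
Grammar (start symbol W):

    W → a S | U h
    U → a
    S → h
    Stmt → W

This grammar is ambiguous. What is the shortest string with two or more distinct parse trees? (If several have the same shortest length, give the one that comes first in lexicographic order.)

length 2: a h has 2 parse trees

Two derivations of a h:
  W ⇒ a S ⇒ a h
  W ⇒ U h ⇒ a h

a h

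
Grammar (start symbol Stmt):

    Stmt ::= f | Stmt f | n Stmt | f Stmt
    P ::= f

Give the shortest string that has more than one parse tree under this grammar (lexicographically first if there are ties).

f f

length 1: no string has ≥2 trees
length 2: f f has 2 parse trees

Two derivations of f f:
  Stmt ⇒ Stmt f ⇒ f f
  Stmt ⇒ f Stmt ⇒ f f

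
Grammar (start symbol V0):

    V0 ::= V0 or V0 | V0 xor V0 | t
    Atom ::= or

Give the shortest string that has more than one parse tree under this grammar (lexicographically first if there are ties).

length 1: no string has ≥2 trees
length 3: no string has ≥2 trees
length 5: t or t or t has 2 parse trees

Two derivations of t or t or t:
  V0 ⇒ V0 or V0 ⇒ V0 or V0 or V0 ⇒ t or V0 or V0 ⇒ t or t or V0 ⇒ t or t or t
  V0 ⇒ V0 or V0 ⇒ t or V0 ⇒ t or V0 or V0 ⇒ t or t or V0 ⇒ t or t or t

t or t or t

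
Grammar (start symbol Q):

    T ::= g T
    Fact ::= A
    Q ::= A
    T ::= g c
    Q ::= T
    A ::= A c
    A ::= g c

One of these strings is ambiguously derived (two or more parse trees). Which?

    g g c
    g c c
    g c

g c

g g c: 1 tree
g c c: 1 tree
g c: 2 trees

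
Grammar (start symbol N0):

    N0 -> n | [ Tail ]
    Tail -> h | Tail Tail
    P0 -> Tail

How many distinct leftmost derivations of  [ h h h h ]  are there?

5

Parse trees for [ h h h h ]:
  [N0 [ [Tail [Tail h] [Tail [Tail h] [Tail [Tail h] [Tail h]]]] ]]
  [N0 [ [Tail [Tail h] [Tail [Tail [Tail h] [Tail h]] [Tail h]]] ]]
  [N0 [ [Tail [Tail [Tail h] [Tail h]] [Tail [Tail h] [Tail h]]] ]]
  [N0 [ [Tail [Tail [Tail h] [Tail [Tail h] [Tail h]]] [Tail h]] ]]
  [N0 [ [Tail [Tail [Tail [Tail h] [Tail h]] [Tail h]] [Tail h]] ]]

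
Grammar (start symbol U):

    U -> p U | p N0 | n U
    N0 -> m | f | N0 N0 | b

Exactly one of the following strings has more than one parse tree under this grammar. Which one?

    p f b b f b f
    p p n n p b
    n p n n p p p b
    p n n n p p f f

p f b b f b f: 42 trees
p p n n p b: 1 tree
n p n n p p p b: 1 tree
p n n n p p f f: 1 tree

p f b b f b f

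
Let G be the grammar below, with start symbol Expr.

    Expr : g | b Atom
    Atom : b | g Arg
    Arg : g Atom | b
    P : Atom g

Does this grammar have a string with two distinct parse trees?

Unambiguous

Only Expr, Atom, Arg are reachable from Expr; ignoring the rest: The reachable rules are right-linear with at most one rule per (nonterminal, next-terminal) pair. Each input token forces the next rule, so parsing is deterministic.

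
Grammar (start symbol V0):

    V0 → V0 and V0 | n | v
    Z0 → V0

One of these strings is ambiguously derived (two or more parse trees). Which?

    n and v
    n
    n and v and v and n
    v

n and v and v and n

n and v: 1 tree
n: 1 tree
n and v and v and n: 5 trees
v: 1 tree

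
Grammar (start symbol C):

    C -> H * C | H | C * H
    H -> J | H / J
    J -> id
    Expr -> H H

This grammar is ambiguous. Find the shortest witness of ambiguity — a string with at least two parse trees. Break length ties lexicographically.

length 1: no string has ≥2 trees
length 3: id * id has 2 parse trees

Two derivations of id * id:
  C ⇒ H * C ⇒ J * C ⇒ id * C ⇒ id * H ⇒ id * J ⇒ id * id
  C ⇒ C * H ⇒ H * H ⇒ J * H ⇒ id * H ⇒ id * J ⇒ id * id

id * id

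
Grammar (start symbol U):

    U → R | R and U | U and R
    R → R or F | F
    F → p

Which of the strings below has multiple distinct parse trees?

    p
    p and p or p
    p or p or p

p: 1 tree
p and p or p: 2 trees
p or p or p: 1 tree

p and p or p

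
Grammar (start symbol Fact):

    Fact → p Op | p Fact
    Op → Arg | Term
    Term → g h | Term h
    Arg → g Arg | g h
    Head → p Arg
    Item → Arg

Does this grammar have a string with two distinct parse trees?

Witness: p g h

Derivation 1: Fact ⇒ p Op ⇒ p Arg ⇒ p g h
Derivation 2: Fact ⇒ p Op ⇒ p Term ⇒ p g h

Two distinct leftmost derivations for the same string.

Ambiguous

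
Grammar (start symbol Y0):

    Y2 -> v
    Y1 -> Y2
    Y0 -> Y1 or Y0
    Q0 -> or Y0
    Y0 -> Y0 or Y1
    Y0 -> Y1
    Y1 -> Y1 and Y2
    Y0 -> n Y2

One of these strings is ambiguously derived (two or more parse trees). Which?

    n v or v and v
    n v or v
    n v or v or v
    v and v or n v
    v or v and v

n v or v and v: 1 tree
n v or v: 1 tree
n v or v or v: 1 tree
v and v or n v: 1 tree
v or v and v: 2 trees

v or v and v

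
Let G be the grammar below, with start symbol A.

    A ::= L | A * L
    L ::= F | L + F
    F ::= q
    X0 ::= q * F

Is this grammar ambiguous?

(X0 is unreachable from A, so its rules don't affect L(A).) The grammar is stratified — A handles '*' (left-recursive), L handles '+', F atoms. Each operator has a fixed associativity and precedence level, so every string has one parse.

Unambiguous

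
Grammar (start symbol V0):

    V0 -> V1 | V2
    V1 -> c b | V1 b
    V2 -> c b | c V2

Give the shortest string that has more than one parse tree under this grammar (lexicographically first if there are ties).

c b

length 2: c b has 2 parse trees

Two derivations of c b:
  V0 ⇒ V1 ⇒ c b
  V0 ⇒ V2 ⇒ c b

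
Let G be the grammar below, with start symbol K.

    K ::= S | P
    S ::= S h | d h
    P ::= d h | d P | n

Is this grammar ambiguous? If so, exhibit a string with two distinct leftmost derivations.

Ambiguous

Witness: d h

Derivation 1: K ⇒ S ⇒ d h
Derivation 2: K ⇒ P ⇒ d h

Two distinct leftmost derivations for the same string.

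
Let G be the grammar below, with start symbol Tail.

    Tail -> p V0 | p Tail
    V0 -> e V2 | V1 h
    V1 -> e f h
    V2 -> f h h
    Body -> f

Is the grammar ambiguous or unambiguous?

Ambiguous

Witness: p e f h h

Derivation 1: Tail ⇒ p V0 ⇒ p e V2 ⇒ p e f h h
Derivation 2: Tail ⇒ p V0 ⇒ p V1 h ⇒ p e f h h

Two distinct leftmost derivations for the same string.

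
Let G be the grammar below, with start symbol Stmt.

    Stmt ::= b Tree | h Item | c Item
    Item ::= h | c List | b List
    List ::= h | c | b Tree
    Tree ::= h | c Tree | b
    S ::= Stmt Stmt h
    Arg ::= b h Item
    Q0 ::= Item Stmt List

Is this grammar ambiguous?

Unambiguous

(S, Arg, Q0 are unreachable from Stmt, so their rules don't affect L(Stmt).) Each reachable nonterminal has at most one production per leading terminal, and all productions are right-linear; the derivation is determined token-by-token.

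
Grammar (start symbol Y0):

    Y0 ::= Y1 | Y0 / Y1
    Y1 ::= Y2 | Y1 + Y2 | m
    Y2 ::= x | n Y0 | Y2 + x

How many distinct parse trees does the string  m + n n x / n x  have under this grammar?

3

Parse trees for m + n n x / n x:
  [Y0 [Y1 [Y1 m] + [Y2 n [Y0 [Y1 [Y2 n [Y0 [Y0 [Y1 [Y2 x]]] / [Y1 [Y2 n [Y0 [Y1 [Y2 x]]]]]]]]]]]]
  [Y0 [Y1 [Y1 m] + [Y2 n [Y0 [Y0 [Y1 [Y2 n [Y0 [Y1 [Y2 x]]]]]] / [Y1 [Y2 n [Y0 [Y1 [Y2 x]]]]]]]]]
  [Y0 [Y0 [Y1 [Y1 m] + [Y2 n [Y0 [Y1 [Y2 n [Y0 [Y1 [Y2 x]]]]]]]]] / [Y1 [Y2 n [Y0 [Y1 [Y2 x]]]]]]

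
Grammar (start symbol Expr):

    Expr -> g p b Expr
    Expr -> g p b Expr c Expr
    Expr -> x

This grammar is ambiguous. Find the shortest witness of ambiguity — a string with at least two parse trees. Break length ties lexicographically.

g p b g p b x c x

length 1: no string has ≥2 trees
length 4: no string has ≥2 trees
length 6: no string has ≥2 trees
length 7: no string has ≥2 trees
length 9: g p b g p b x c x has 2 parse trees

Two derivations of g p b g p b x c x:
  Expr ⇒ g p b Expr ⇒ g p b g p b Expr c Expr ⇒ g p b g p b x c Expr ⇒ g p b g p b x c x
  Expr ⇒ g p b Expr c Expr ⇒ g p b g p b Expr c Expr ⇒ g p b g p b x c Expr ⇒ g p b g p b x c x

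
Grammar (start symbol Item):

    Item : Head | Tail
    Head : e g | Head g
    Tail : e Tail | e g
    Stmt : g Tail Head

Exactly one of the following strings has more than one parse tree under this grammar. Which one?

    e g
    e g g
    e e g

e g

e g: 2 trees
e g g: 1 tree
e e g: 1 tree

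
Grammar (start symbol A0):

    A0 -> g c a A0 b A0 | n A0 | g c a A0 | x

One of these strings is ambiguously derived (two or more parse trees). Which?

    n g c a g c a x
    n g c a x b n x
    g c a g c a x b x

g c a g c a x b x

n g c a g c a x: 1 tree
n g c a x b n x: 1 tree
g c a g c a x b x: 2 trees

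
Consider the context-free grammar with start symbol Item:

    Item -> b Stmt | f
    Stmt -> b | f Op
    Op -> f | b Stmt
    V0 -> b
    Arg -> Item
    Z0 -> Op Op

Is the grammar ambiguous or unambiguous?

Only Item, Stmt, Op are reachable from Item; ignoring the rest: Restricted to the reachable nonterminals, every rule has the form A → t or A → t B, and no two rules for the same A share a first terminal. The grammar encodes a DFA — one run per string.

Unambiguous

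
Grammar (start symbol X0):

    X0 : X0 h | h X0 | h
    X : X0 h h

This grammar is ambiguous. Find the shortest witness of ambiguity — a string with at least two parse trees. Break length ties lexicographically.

h h

length 1: no string has ≥2 trees
length 2: h h has 2 parse trees

Two derivations of h h:
  X0 ⇒ X0 h ⇒ h h
  X0 ⇒ h X0 ⇒ h h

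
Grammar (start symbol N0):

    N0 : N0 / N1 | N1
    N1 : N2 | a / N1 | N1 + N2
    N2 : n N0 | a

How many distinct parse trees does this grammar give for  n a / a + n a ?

Parse trees for n a / a + n a:
  [N0 [N0 [N1 [N2 n [N0 [N1 [N2 a]]]]]] / [N1 [N1 [N2 a]] + [N2 n [N0 [N1 [N2 a]]]]]]
  [N0 [N1 [N2 n [N0 [N0 [N1 [N2 a]]] / [N1 [N1 [N2 a]] + [N2 n [N0 [N1 [N2 a]]]]]]]]]
  [N0 [N1 [N2 n [N0 [N1 a / [N1 [N1 [N2 a]] + [N2 n [N0 [N1 [N2 a]]]]]]]]]]
  [N0 [N1 [N2 n [N0 [N1 [N1 a / [N1 [N2 a]]] + [N2 n [N0 [N1 [N2 a]]]]]]]]]
  [N0 [N1 [N1 [N2 n [N0 [N0 [N1 [N2 a]]] / [N1 [N2 a]]]]] + [N2 n [N0 [N1 [N2 a]]]]]]
  [N0 [N1 [N1 [N2 n [N0 [N1 a / [N1 [N2 a]]]]]] + [N2 n [N0 [N1 [N2 a]]]]]]

6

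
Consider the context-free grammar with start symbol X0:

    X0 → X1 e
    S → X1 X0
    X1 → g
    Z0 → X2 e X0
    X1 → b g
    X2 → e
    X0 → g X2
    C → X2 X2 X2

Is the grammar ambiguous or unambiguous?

Witness: g e

Derivation 1: X0 ⇒ X1 e ⇒ g e
Derivation 2: X0 ⇒ g X2 ⇒ g e

Two distinct leftmost derivations for the same string.

Ambiguous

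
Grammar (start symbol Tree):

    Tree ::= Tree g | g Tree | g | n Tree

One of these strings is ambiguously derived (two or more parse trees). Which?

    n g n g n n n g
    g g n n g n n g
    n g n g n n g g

n g n g n n g g

n g n g n n n g: 1 tree
g g n n g n n g: 1 tree
n g n g n n g g: 8 trees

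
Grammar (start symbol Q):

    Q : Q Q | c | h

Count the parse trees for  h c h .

Parse trees for h c h:
  [Q [Q h] [Q [Q c] [Q h]]]
  [Q [Q [Q h] [Q c]] [Q h]]

2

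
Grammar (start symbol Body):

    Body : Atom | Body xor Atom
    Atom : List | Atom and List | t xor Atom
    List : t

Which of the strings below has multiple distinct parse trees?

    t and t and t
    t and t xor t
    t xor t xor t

t xor t xor t

t and t and t: 1 tree
t and t xor t: 1 tree
t xor t xor t: 4 trees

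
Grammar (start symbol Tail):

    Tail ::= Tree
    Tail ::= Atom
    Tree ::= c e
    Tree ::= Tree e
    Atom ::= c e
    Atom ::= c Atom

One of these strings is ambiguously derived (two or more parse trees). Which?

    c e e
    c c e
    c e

c e

c e e: 1 tree
c c e: 1 tree
c e: 2 trees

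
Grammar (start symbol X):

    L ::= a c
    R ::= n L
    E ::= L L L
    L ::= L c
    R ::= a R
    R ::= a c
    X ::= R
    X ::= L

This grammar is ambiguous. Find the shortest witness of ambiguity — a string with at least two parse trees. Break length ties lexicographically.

length 2: a c has 2 parse trees

Two derivations of a c:
  X ⇒ R ⇒ a c
  X ⇒ L ⇒ a c

a c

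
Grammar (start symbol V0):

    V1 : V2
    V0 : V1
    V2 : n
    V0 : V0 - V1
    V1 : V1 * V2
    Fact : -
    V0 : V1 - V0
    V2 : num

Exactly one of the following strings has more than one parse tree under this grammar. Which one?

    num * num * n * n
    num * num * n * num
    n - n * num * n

n - n * num * n

num * num * n * n: 1 tree
num * num * n * num: 1 tree
n - n * num * n: 2 trees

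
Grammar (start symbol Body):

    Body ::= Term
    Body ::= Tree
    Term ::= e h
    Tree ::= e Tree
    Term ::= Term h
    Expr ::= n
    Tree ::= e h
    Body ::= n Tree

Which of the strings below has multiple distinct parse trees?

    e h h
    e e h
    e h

e h

e h h: 1 tree
e e h: 1 tree
e h: 2 trees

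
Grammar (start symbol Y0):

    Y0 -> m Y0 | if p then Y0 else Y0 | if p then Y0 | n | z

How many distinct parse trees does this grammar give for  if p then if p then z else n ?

2

Parse trees for if p then if p then z else n:
  [Y0 if p then [Y0 if p then [Y0 z]] else [Y0 n]]
  [Y0 if p then [Y0 if p then [Y0 z] else [Y0 n]]]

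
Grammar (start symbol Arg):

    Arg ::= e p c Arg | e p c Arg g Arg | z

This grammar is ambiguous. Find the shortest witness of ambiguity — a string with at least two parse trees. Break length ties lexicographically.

length 1: no string has ≥2 trees
length 4: no string has ≥2 trees
length 6: no string has ≥2 trees
length 7: no string has ≥2 trees
length 9: e p c e p c z g z has 2 parse trees

Two derivations of e p c e p c z g z:
  Arg ⇒ e p c Arg ⇒ e p c e p c Arg g Arg ⇒ e p c e p c z g Arg ⇒ e p c e p c z g z
  Arg ⇒ e p c Arg g Arg ⇒ e p c e p c Arg g Arg ⇒ e p c e p c z g Arg ⇒ e p c e p c z g z

e p c e p c z g z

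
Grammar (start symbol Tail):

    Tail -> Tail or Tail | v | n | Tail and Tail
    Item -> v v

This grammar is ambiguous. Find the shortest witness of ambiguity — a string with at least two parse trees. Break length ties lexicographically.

length 1: no string has ≥2 trees
length 3: no string has ≥2 trees
length 5: n and n and n has 2 parse trees

Two derivations of n and n and n:
  Tail ⇒ Tail and Tail ⇒ n and Tail ⇒ n and Tail and Tail ⇒ n and n and Tail ⇒ n and n and n
  Tail ⇒ Tail and Tail ⇒ Tail and Tail and Tail ⇒ n and Tail and Tail ⇒ n and n and Tail ⇒ n and n and n

n and n and n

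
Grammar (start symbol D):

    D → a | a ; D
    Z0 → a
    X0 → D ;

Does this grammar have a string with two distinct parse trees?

Unambiguous

Only D is reachable from D; ignoring the rest: The reachable grammar is A → atom sep A | atom. Each atom is followed by either the separator (recurse) or end-of-string (stop) — no choice point.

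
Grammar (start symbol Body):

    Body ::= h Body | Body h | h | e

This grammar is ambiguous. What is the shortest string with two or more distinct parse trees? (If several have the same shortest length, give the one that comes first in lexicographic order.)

h h

length 1: no string has ≥2 trees
length 2: h h has 2 parse trees

Two derivations of h h:
  Body ⇒ h Body ⇒ h h
  Body ⇒ Body h ⇒ h h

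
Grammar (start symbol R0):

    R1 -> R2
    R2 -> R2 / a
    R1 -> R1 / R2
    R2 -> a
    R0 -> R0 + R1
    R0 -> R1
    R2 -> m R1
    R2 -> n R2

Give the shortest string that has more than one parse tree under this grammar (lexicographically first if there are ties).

a / a

length 1: no string has ≥2 trees
length 2: no string has ≥2 trees
length 3: a / a has 2 parse trees

Two derivations of a / a:
  R0 ⇒ R1 ⇒ R2 ⇒ R2 / a ⇒ a / a
  R0 ⇒ R1 ⇒ R1 / R2 ⇒ R2 / R2 ⇒ a / R2 ⇒ a / a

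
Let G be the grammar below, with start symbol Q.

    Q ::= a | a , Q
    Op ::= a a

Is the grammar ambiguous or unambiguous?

Unambiguous

(Op is unreachable from Q, so its rules don't affect L(Q).) Right-recursive list with a separator: after each atom, whether the separator follows determines the rule. One parse per string.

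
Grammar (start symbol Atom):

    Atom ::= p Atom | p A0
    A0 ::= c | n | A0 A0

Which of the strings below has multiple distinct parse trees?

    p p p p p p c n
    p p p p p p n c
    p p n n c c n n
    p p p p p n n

p p n n c c n n

p p p p p p c n: 1 tree
p p p p p p n c: 1 tree
p p n n c c n n: 42 trees
p p p p p n n: 1 tree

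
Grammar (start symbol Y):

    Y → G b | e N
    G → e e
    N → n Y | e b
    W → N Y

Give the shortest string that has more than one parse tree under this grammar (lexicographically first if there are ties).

e e b

length 3: e e b has 2 parse trees

Two derivations of e e b:
  Y ⇒ G b ⇒ e e b
  Y ⇒ e N ⇒ e e b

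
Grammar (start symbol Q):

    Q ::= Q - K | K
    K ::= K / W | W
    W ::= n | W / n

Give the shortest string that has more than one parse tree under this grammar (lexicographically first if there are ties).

n / n

length 1: no string has ≥2 trees
length 3: n / n has 2 parse trees

Two derivations of n / n:
  Q ⇒ K ⇒ K / W ⇒ W / W ⇒ n / W ⇒ n / n
  Q ⇒ K ⇒ W ⇒ W / n ⇒ n / n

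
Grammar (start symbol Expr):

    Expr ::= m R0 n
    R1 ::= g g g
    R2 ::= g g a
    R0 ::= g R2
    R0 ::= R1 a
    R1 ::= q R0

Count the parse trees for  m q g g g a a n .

2

Parse trees for m q g g g a a n:
  [Expr m [R0 [R1 q [R0 g [R2 g g a]]] a] n]
  [Expr m [R0 [R1 q [R0 [R1 g g g] a]] a] n]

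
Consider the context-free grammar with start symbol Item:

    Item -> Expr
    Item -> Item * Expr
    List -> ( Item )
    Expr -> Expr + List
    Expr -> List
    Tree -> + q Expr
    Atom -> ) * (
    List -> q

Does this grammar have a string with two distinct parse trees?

Only Item, Expr, List are reachable from Item; ignoring the rest: Item → Item * Expr | Expr  ;  Expr → Expr + List | List  — a left-associative chain with List at the bottom. Each string factors uniquely by precedence.

Unambiguous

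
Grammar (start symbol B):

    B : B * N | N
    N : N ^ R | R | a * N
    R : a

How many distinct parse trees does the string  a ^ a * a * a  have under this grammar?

Parse trees for a ^ a * a * a:
  [B [B [N [N [R a]] ^ [R a]]] * [N a * [N [R a]]]]
  [B [B [B [N [N [R a]] ^ [R a]]] * [N [R a]]] * [N [R a]]]

2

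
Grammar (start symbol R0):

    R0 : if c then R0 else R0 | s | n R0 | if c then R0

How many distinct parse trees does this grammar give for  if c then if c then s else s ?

Parse trees for if c then if c then s else s:
  [R0 if c then [R0 if c then [R0 s]] else [R0 s]]
  [R0 if c then [R0 if c then [R0 s] else [R0 s]]]

2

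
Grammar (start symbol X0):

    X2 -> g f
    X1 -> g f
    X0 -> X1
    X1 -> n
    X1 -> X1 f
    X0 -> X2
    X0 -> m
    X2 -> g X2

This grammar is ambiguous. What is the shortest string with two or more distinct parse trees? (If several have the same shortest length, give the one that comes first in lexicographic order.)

length 1: no string has ≥2 trees
length 2: g f has 2 parse trees

Two derivations of g f:
  X0 ⇒ X1 ⇒ g f
  X0 ⇒ X2 ⇒ g f

g f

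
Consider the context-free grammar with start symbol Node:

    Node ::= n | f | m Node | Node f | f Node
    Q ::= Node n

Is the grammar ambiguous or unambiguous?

Ambiguous

Witness: f f

Derivation 1: Node ⇒ Node f ⇒ f f
Derivation 2: Node ⇒ f Node ⇒ f f

Two distinct leftmost derivations for the same string.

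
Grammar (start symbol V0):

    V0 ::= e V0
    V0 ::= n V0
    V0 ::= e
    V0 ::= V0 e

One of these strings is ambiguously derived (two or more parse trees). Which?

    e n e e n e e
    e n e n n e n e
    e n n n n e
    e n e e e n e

e n e e n e e: 7 trees
e n e n n e n e: 1 tree
e n n n n e: 1 tree
e n e e e n e: 1 tree

e n e e n e e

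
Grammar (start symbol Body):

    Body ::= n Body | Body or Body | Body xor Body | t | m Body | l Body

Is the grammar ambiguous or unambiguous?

Witness: l t or t

Derivation 1: Body ⇒ Body or Body ⇒ l Body or Body ⇒ l t or Body ⇒ l t or t
Derivation 2: Body ⇒ l Body ⇒ l Body or Body ⇒ l t or Body ⇒ l t or t

Two distinct leftmost derivations for the same string.

Ambiguous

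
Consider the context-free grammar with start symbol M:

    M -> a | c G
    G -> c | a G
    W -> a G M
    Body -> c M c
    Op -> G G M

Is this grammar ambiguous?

Unambiguous

(W, Body, Op are unreachable from M, so their rules don't affect L(M).) Each reachable nonterminal has at most one production per leading terminal, and all productions are right-linear; the derivation is determined token-by-token.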